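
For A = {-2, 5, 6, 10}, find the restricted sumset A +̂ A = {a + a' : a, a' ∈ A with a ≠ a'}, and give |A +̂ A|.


Restricted sumset: A +̂ A = {a + a' : a ∈ A, a' ∈ A, a ≠ a'}.
Equivalently, take A + A and drop any sum 2a that is achievable ONLY as a + a for a ∈ A (i.e. sums representable only with equal summands).
Enumerate pairs (a, a') with a < a' (symmetric, so each unordered pair gives one sum; this covers all a ≠ a'):
  -2 + 5 = 3
  -2 + 6 = 4
  -2 + 10 = 8
  5 + 6 = 11
  5 + 10 = 15
  6 + 10 = 16
Collected distinct sums: {3, 4, 8, 11, 15, 16}
|A +̂ A| = 6
(Reference bound: |A +̂ A| ≥ 2|A| - 3 for |A| ≥ 2, with |A| = 4 giving ≥ 5.)

|A +̂ A| = 6


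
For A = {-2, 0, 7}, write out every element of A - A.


A - A = {a - a' : a, a' ∈ A}.
Compute a - a' for each ordered pair (a, a'):
a = -2: -2--2=0, -2-0=-2, -2-7=-9
a = 0: 0--2=2, 0-0=0, 0-7=-7
a = 7: 7--2=9, 7-0=7, 7-7=0
Collecting distinct values (and noting 0 appears from a-a):
A - A = {-9, -7, -2, 0, 2, 7, 9}
|A - A| = 7

A - A = {-9, -7, -2, 0, 2, 7, 9}


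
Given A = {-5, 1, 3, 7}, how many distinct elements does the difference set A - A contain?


A - A = {a - a' : a, a' ∈ A}; |A| = 4.
Bounds: 2|A|-1 ≤ |A - A| ≤ |A|² - |A| + 1, i.e. 7 ≤ |A - A| ≤ 13.
Note: 0 ∈ A - A always (from a - a). The set is symmetric: if d ∈ A - A then -d ∈ A - A.
Enumerate nonzero differences d = a - a' with a > a' (then include -d):
Positive differences: {2, 4, 6, 8, 12}
Full difference set: {0} ∪ (positive diffs) ∪ (negative diffs).
|A - A| = 1 + 2·5 = 11 (matches direct enumeration: 11).

|A - A| = 11


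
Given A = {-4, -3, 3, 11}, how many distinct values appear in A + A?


A + A = {a + a' : a, a' ∈ A}; |A| = 4.
General bounds: 2|A| - 1 ≤ |A + A| ≤ |A|(|A|+1)/2, i.e. 7 ≤ |A + A| ≤ 10.
Lower bound 2|A|-1 is attained iff A is an arithmetic progression.
Enumerate sums a + a' for a ≤ a' (symmetric, so this suffices):
a = -4: -4+-4=-8, -4+-3=-7, -4+3=-1, -4+11=7
a = -3: -3+-3=-6, -3+3=0, -3+11=8
a = 3: 3+3=6, 3+11=14
a = 11: 11+11=22
Distinct sums: {-8, -7, -6, -1, 0, 6, 7, 8, 14, 22}
|A + A| = 10

|A + A| = 10


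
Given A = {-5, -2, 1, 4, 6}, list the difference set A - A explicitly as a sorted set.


A - A = {a - a' : a, a' ∈ A}.
Compute a - a' for each ordered pair (a, a'):
a = -5: -5--5=0, -5--2=-3, -5-1=-6, -5-4=-9, -5-6=-11
a = -2: -2--5=3, -2--2=0, -2-1=-3, -2-4=-6, -2-6=-8
a = 1: 1--5=6, 1--2=3, 1-1=0, 1-4=-3, 1-6=-5
a = 4: 4--5=9, 4--2=6, 4-1=3, 4-4=0, 4-6=-2
a = 6: 6--5=11, 6--2=8, 6-1=5, 6-4=2, 6-6=0
Collecting distinct values (and noting 0 appears from a-a):
A - A = {-11, -9, -8, -6, -5, -3, -2, 0, 2, 3, 5, 6, 8, 9, 11}
|A - A| = 15

A - A = {-11, -9, -8, -6, -5, -3, -2, 0, 2, 3, 5, 6, 8, 9, 11}


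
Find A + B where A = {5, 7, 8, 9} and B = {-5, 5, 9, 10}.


A + B = {a + b : a ∈ A, b ∈ B}.
Enumerate all |A|·|B| = 4·4 = 16 pairs (a, b) and collect distinct sums.
a = 5: 5+-5=0, 5+5=10, 5+9=14, 5+10=15
a = 7: 7+-5=2, 7+5=12, 7+9=16, 7+10=17
a = 8: 8+-5=3, 8+5=13, 8+9=17, 8+10=18
a = 9: 9+-5=4, 9+5=14, 9+9=18, 9+10=19
Collecting distinct sums: A + B = {0, 2, 3, 4, 10, 12, 13, 14, 15, 16, 17, 18, 19}
|A + B| = 13

A + B = {0, 2, 3, 4, 10, 12, 13, 14, 15, 16, 17, 18, 19}


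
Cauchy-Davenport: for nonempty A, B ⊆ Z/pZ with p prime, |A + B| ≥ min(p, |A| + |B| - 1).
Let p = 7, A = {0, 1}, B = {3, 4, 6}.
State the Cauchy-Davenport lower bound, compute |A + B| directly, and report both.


Cauchy-Davenport: |A + B| ≥ min(p, |A| + |B| - 1) for A, B nonempty in Z/pZ.
|A| = 2, |B| = 3, p = 7.
CD lower bound = min(7, 2 + 3 - 1) = min(7, 4) = 4.
Compute A + B mod 7 directly:
a = 0: 0+3=3, 0+4=4, 0+6=6
a = 1: 1+3=4, 1+4=5, 1+6=0
A + B = {0, 3, 4, 5, 6}, so |A + B| = 5.
Verify: 5 ≥ 4? Yes ✓.

CD lower bound = 4, actual |A + B| = 5.


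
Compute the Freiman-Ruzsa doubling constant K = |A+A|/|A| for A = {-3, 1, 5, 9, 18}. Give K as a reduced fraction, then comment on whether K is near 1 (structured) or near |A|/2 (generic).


|A| = 5.
Compute A + A by enumerating all 25 pairs.
A + A = {-6, -2, 2, 6, 10, 14, 15, 18, 19, 23, 27, 36}, so |A + A| = 12.
K = |A + A| / |A| = 12/5 (already in lowest terms) ≈ 2.4000.
Reference: AP of size 5 gives K = 9/5 ≈ 1.8000; a fully generic set of size 5 gives K ≈ 3.0000.

|A| = 5, |A + A| = 12, K = 12/5.


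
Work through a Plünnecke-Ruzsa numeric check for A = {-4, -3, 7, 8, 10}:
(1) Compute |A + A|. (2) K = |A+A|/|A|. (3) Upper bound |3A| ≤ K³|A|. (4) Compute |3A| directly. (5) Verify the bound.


|A| = 5.
Step 1: Compute A + A by enumerating all 25 pairs.
A + A = {-8, -7, -6, 3, 4, 5, 6, 7, 14, 15, 16, 17, 18, 20}, so |A + A| = 14.
Step 2: Doubling constant K = |A + A|/|A| = 14/5 = 14/5 ≈ 2.8000.
Step 3: Plünnecke-Ruzsa gives |3A| ≤ K³·|A| = (2.8000)³ · 5 ≈ 109.7600.
Step 4: Compute 3A = A + A + A directly by enumerating all triples (a,b,c) ∈ A³; |3A| = 27.
Step 5: Check 27 ≤ 109.7600? Yes ✓.

K = 14/5, Plünnecke-Ruzsa bound K³|A| ≈ 109.7600, |3A| = 27, inequality holds.


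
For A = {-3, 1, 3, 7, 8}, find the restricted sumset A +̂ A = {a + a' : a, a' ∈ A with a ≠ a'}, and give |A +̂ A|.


Restricted sumset: A +̂ A = {a + a' : a ∈ A, a' ∈ A, a ≠ a'}.
Equivalently, take A + A and drop any sum 2a that is achievable ONLY as a + a for a ∈ A (i.e. sums representable only with equal summands).
Enumerate pairs (a, a') with a < a' (symmetric, so each unordered pair gives one sum; this covers all a ≠ a'):
  -3 + 1 = -2
  -3 + 3 = 0
  -3 + 7 = 4
  -3 + 8 = 5
  1 + 3 = 4
  1 + 7 = 8
  1 + 8 = 9
  3 + 7 = 10
  3 + 8 = 11
  7 + 8 = 15
Collected distinct sums: {-2, 0, 4, 5, 8, 9, 10, 11, 15}
|A +̂ A| = 9
(Reference bound: |A +̂ A| ≥ 2|A| - 3 for |A| ≥ 2, with |A| = 5 giving ≥ 7.)

|A +̂ A| = 9


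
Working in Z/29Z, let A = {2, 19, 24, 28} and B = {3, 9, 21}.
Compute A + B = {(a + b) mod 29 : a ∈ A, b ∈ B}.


Work in Z/29Z: reduce every sum a + b modulo 29.
Enumerate all 12 pairs:
a = 2: 2+3=5, 2+9=11, 2+21=23
a = 19: 19+3=22, 19+9=28, 19+21=11
a = 24: 24+3=27, 24+9=4, 24+21=16
a = 28: 28+3=2, 28+9=8, 28+21=20
Distinct residues collected: {2, 4, 5, 8, 11, 16, 20, 22, 23, 27, 28}
|A + B| = 11 (out of 29 total residues).

A + B = {2, 4, 5, 8, 11, 16, 20, 22, 23, 27, 28}


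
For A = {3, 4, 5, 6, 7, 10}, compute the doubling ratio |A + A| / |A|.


|A| = 6.
Compute A + A by enumerating all 36 pairs.
A + A = {6, 7, 8, 9, 10, 11, 12, 13, 14, 15, 16, 17, 20}, so |A + A| = 13.
K = |A + A| / |A| = 13/6 (already in lowest terms) ≈ 2.1667.
Reference: AP of size 6 gives K = 11/6 ≈ 1.8333; a fully generic set of size 6 gives K ≈ 3.5000.

|A| = 6, |A + A| = 13, K = 13/6.


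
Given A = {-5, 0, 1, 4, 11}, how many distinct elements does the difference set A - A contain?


A - A = {a - a' : a, a' ∈ A}; |A| = 5.
Bounds: 2|A|-1 ≤ |A - A| ≤ |A|² - |A| + 1, i.e. 9 ≤ |A - A| ≤ 21.
Note: 0 ∈ A - A always (from a - a). The set is symmetric: if d ∈ A - A then -d ∈ A - A.
Enumerate nonzero differences d = a - a' with a > a' (then include -d):
Positive differences: {1, 3, 4, 5, 6, 7, 9, 10, 11, 16}
Full difference set: {0} ∪ (positive diffs) ∪ (negative diffs).
|A - A| = 1 + 2·10 = 21 (matches direct enumeration: 21).

|A - A| = 21


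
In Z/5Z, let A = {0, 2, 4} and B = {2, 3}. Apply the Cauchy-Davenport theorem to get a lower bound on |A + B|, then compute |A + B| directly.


Cauchy-Davenport: |A + B| ≥ min(p, |A| + |B| - 1) for A, B nonempty in Z/pZ.
|A| = 3, |B| = 2, p = 5.
CD lower bound = min(5, 3 + 2 - 1) = min(5, 4) = 4.
Compute A + B mod 5 directly:
a = 0: 0+2=2, 0+3=3
a = 2: 2+2=4, 2+3=0
a = 4: 4+2=1, 4+3=2
A + B = {0, 1, 2, 3, 4}, so |A + B| = 5.
Verify: 5 ≥ 4? Yes ✓.

CD lower bound = 4, actual |A + B| = 5.


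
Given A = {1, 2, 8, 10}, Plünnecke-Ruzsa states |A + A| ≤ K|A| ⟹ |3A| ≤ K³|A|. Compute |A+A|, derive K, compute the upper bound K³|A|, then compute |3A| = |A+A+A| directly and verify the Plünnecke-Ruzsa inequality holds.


|A| = 4.
Step 1: Compute A + A by enumerating all 16 pairs.
A + A = {2, 3, 4, 9, 10, 11, 12, 16, 18, 20}, so |A + A| = 10.
Step 2: Doubling constant K = |A + A|/|A| = 10/4 = 10/4 ≈ 2.5000.
Step 3: Plünnecke-Ruzsa gives |3A| ≤ K³·|A| = (2.5000)³ · 4 ≈ 62.5000.
Step 4: Compute 3A = A + A + A directly by enumerating all triples (a,b,c) ∈ A³; |3A| = 19.
Step 5: Check 19 ≤ 62.5000? Yes ✓.

K = 10/4, Plünnecke-Ruzsa bound K³|A| ≈ 62.5000, |3A| = 19, inequality holds.


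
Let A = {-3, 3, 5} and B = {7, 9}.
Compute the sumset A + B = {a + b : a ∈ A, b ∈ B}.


A + B = {a + b : a ∈ A, b ∈ B}.
Enumerate all |A|·|B| = 3·2 = 6 pairs (a, b) and collect distinct sums.
a = -3: -3+7=4, -3+9=6
a = 3: 3+7=10, 3+9=12
a = 5: 5+7=12, 5+9=14
Collecting distinct sums: A + B = {4, 6, 10, 12, 14}
|A + B| = 5

A + B = {4, 6, 10, 12, 14}


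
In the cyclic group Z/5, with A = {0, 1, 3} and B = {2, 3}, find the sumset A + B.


Work in Z/5Z: reduce every sum a + b modulo 5.
Enumerate all 6 pairs:
a = 0: 0+2=2, 0+3=3
a = 1: 1+2=3, 1+3=4
a = 3: 3+2=0, 3+3=1
Distinct residues collected: {0, 1, 2, 3, 4}
|A + B| = 5 (out of 5 total residues).

A + B = {0, 1, 2, 3, 4}


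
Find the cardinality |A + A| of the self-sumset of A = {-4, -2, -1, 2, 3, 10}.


A + A = {a + a' : a, a' ∈ A}; |A| = 6.
General bounds: 2|A| - 1 ≤ |A + A| ≤ |A|(|A|+1)/2, i.e. 11 ≤ |A + A| ≤ 21.
Lower bound 2|A|-1 is attained iff A is an arithmetic progression.
Enumerate sums a + a' for a ≤ a' (symmetric, so this suffices):
a = -4: -4+-4=-8, -4+-2=-6, -4+-1=-5, -4+2=-2, -4+3=-1, -4+10=6
a = -2: -2+-2=-4, -2+-1=-3, -2+2=0, -2+3=1, -2+10=8
a = -1: -1+-1=-2, -1+2=1, -1+3=2, -1+10=9
a = 2: 2+2=4, 2+3=5, 2+10=12
a = 3: 3+3=6, 3+10=13
a = 10: 10+10=20
Distinct sums: {-8, -6, -5, -4, -3, -2, -1, 0, 1, 2, 4, 5, 6, 8, 9, 12, 13, 20}
|A + A| = 18

|A + A| = 18


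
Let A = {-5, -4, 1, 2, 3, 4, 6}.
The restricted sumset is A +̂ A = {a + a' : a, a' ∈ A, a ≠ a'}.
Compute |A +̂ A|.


Restricted sumset: A +̂ A = {a + a' : a ∈ A, a' ∈ A, a ≠ a'}.
Equivalently, take A + A and drop any sum 2a that is achievable ONLY as a + a for a ∈ A (i.e. sums representable only with equal summands).
Enumerate pairs (a, a') with a < a' (symmetric, so each unordered pair gives one sum; this covers all a ≠ a'):
  -5 + -4 = -9
  -5 + 1 = -4
  -5 + 2 = -3
  -5 + 3 = -2
  -5 + 4 = -1
  -5 + 6 = 1
  -4 + 1 = -3
  -4 + 2 = -2
  -4 + 3 = -1
  -4 + 4 = 0
  -4 + 6 = 2
  1 + 2 = 3
  1 + 3 = 4
  1 + 4 = 5
  1 + 6 = 7
  2 + 3 = 5
  2 + 4 = 6
  2 + 6 = 8
  3 + 4 = 7
  3 + 6 = 9
  4 + 6 = 10
Collected distinct sums: {-9, -4, -3, -2, -1, 0, 1, 2, 3, 4, 5, 6, 7, 8, 9, 10}
|A +̂ A| = 16
(Reference bound: |A +̂ A| ≥ 2|A| - 3 for |A| ≥ 2, with |A| = 7 giving ≥ 11.)

|A +̂ A| = 16


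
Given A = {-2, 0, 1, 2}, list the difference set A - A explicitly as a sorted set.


A - A = {a - a' : a, a' ∈ A}.
Compute a - a' for each ordered pair (a, a'):
a = -2: -2--2=0, -2-0=-2, -2-1=-3, -2-2=-4
a = 0: 0--2=2, 0-0=0, 0-1=-1, 0-2=-2
a = 1: 1--2=3, 1-0=1, 1-1=0, 1-2=-1
a = 2: 2--2=4, 2-0=2, 2-1=1, 2-2=0
Collecting distinct values (and noting 0 appears from a-a):
A - A = {-4, -3, -2, -1, 0, 1, 2, 3, 4}
|A - A| = 9

A - A = {-4, -3, -2, -1, 0, 1, 2, 3, 4}


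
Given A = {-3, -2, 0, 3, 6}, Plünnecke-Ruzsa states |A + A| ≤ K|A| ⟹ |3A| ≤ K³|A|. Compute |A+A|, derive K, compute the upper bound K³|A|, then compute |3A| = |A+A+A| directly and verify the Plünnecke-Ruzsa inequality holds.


|A| = 5.
Step 1: Compute A + A by enumerating all 25 pairs.
A + A = {-6, -5, -4, -3, -2, 0, 1, 3, 4, 6, 9, 12}, so |A + A| = 12.
Step 2: Doubling constant K = |A + A|/|A| = 12/5 = 12/5 ≈ 2.4000.
Step 3: Plünnecke-Ruzsa gives |3A| ≤ K³·|A| = (2.4000)³ · 5 ≈ 69.1200.
Step 4: Compute 3A = A + A + A directly by enumerating all triples (a,b,c) ∈ A³; |3A| = 21.
Step 5: Check 21 ≤ 69.1200? Yes ✓.

K = 12/5, Plünnecke-Ruzsa bound K³|A| ≈ 69.1200, |3A| = 21, inequality holds.


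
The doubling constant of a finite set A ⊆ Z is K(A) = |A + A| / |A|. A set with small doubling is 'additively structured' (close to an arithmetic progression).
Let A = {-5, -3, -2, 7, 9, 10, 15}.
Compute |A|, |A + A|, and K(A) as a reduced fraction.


|A| = 7.
Compute A + A by enumerating all 49 pairs.
A + A = {-10, -8, -7, -6, -5, -4, 2, 4, 5, 6, 7, 8, 10, 12, 13, 14, 16, 17, 18, 19, 20, 22, 24, 25, 30}, so |A + A| = 25.
K = |A + A| / |A| = 25/7 (already in lowest terms) ≈ 3.5714.
Reference: AP of size 7 gives K = 13/7 ≈ 1.8571; a fully generic set of size 7 gives K ≈ 4.0000.

|A| = 7, |A + A| = 25, K = 25/7.


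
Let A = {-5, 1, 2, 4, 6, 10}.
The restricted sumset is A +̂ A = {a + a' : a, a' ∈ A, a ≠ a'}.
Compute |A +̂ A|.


Restricted sumset: A +̂ A = {a + a' : a ∈ A, a' ∈ A, a ≠ a'}.
Equivalently, take A + A and drop any sum 2a that is achievable ONLY as a + a for a ∈ A (i.e. sums representable only with equal summands).
Enumerate pairs (a, a') with a < a' (symmetric, so each unordered pair gives one sum; this covers all a ≠ a'):
  -5 + 1 = -4
  -5 + 2 = -3
  -5 + 4 = -1
  -5 + 6 = 1
  -5 + 10 = 5
  1 + 2 = 3
  1 + 4 = 5
  1 + 6 = 7
  1 + 10 = 11
  2 + 4 = 6
  2 + 6 = 8
  2 + 10 = 12
  4 + 6 = 10
  4 + 10 = 14
  6 + 10 = 16
Collected distinct sums: {-4, -3, -1, 1, 3, 5, 6, 7, 8, 10, 11, 12, 14, 16}
|A +̂ A| = 14
(Reference bound: |A +̂ A| ≥ 2|A| - 3 for |A| ≥ 2, with |A| = 6 giving ≥ 9.)

|A +̂ A| = 14


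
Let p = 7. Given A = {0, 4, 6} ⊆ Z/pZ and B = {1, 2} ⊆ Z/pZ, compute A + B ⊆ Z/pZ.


Work in Z/7Z: reduce every sum a + b modulo 7.
Enumerate all 6 pairs:
a = 0: 0+1=1, 0+2=2
a = 4: 4+1=5, 4+2=6
a = 6: 6+1=0, 6+2=1
Distinct residues collected: {0, 1, 2, 5, 6}
|A + B| = 5 (out of 7 total residues).

A + B = {0, 1, 2, 5, 6}


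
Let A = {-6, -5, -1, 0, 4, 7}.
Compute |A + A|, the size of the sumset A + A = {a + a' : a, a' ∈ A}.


A + A = {a + a' : a, a' ∈ A}; |A| = 6.
General bounds: 2|A| - 1 ≤ |A + A| ≤ |A|(|A|+1)/2, i.e. 11 ≤ |A + A| ≤ 21.
Lower bound 2|A|-1 is attained iff A is an arithmetic progression.
Enumerate sums a + a' for a ≤ a' (symmetric, so this suffices):
a = -6: -6+-6=-12, -6+-5=-11, -6+-1=-7, -6+0=-6, -6+4=-2, -6+7=1
a = -5: -5+-5=-10, -5+-1=-6, -5+0=-5, -5+4=-1, -5+7=2
a = -1: -1+-1=-2, -1+0=-1, -1+4=3, -1+7=6
a = 0: 0+0=0, 0+4=4, 0+7=7
a = 4: 4+4=8, 4+7=11
a = 7: 7+7=14
Distinct sums: {-12, -11, -10, -7, -6, -5, -2, -1, 0, 1, 2, 3, 4, 6, 7, 8, 11, 14}
|A + A| = 18

|A + A| = 18


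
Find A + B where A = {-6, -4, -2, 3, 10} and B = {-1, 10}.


A + B = {a + b : a ∈ A, b ∈ B}.
Enumerate all |A|·|B| = 5·2 = 10 pairs (a, b) and collect distinct sums.
a = -6: -6+-1=-7, -6+10=4
a = -4: -4+-1=-5, -4+10=6
a = -2: -2+-1=-3, -2+10=8
a = 3: 3+-1=2, 3+10=13
a = 10: 10+-1=9, 10+10=20
Collecting distinct sums: A + B = {-7, -5, -3, 2, 4, 6, 8, 9, 13, 20}
|A + B| = 10

A + B = {-7, -5, -3, 2, 4, 6, 8, 9, 13, 20}


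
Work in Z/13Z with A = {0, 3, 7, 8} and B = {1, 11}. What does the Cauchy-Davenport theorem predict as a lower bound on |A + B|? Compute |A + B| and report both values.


Cauchy-Davenport: |A + B| ≥ min(p, |A| + |B| - 1) for A, B nonempty in Z/pZ.
|A| = 4, |B| = 2, p = 13.
CD lower bound = min(13, 4 + 2 - 1) = min(13, 5) = 5.
Compute A + B mod 13 directly:
a = 0: 0+1=1, 0+11=11
a = 3: 3+1=4, 3+11=1
a = 7: 7+1=8, 7+11=5
a = 8: 8+1=9, 8+11=6
A + B = {1, 4, 5, 6, 8, 9, 11}, so |A + B| = 7.
Verify: 7 ≥ 5? Yes ✓.

CD lower bound = 5, actual |A + B| = 7.


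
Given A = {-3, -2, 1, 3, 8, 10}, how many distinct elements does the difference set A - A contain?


A - A = {a - a' : a, a' ∈ A}; |A| = 6.
Bounds: 2|A|-1 ≤ |A - A| ≤ |A|² - |A| + 1, i.e. 11 ≤ |A - A| ≤ 31.
Note: 0 ∈ A - A always (from a - a). The set is symmetric: if d ∈ A - A then -d ∈ A - A.
Enumerate nonzero differences d = a - a' with a > a' (then include -d):
Positive differences: {1, 2, 3, 4, 5, 6, 7, 9, 10, 11, 12, 13}
Full difference set: {0} ∪ (positive diffs) ∪ (negative diffs).
|A - A| = 1 + 2·12 = 25 (matches direct enumeration: 25).

|A - A| = 25


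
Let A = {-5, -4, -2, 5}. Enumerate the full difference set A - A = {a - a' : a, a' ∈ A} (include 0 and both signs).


A - A = {a - a' : a, a' ∈ A}.
Compute a - a' for each ordered pair (a, a'):
a = -5: -5--5=0, -5--4=-1, -5--2=-3, -5-5=-10
a = -4: -4--5=1, -4--4=0, -4--2=-2, -4-5=-9
a = -2: -2--5=3, -2--4=2, -2--2=0, -2-5=-7
a = 5: 5--5=10, 5--4=9, 5--2=7, 5-5=0
Collecting distinct values (and noting 0 appears from a-a):
A - A = {-10, -9, -7, -3, -2, -1, 0, 1, 2, 3, 7, 9, 10}
|A - A| = 13

A - A = {-10, -9, -7, -3, -2, -1, 0, 1, 2, 3, 7, 9, 10}


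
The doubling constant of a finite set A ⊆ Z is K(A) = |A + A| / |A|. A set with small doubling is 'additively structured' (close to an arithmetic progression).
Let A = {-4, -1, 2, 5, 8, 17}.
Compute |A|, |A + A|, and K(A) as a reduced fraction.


|A| = 6.
Compute A + A by enumerating all 36 pairs.
A + A = {-8, -5, -2, 1, 4, 7, 10, 13, 16, 19, 22, 25, 34}, so |A + A| = 13.
K = |A + A| / |A| = 13/6 (already in lowest terms) ≈ 2.1667.
Reference: AP of size 6 gives K = 11/6 ≈ 1.8333; a fully generic set of size 6 gives K ≈ 3.5000.

|A| = 6, |A + A| = 13, K = 13/6.


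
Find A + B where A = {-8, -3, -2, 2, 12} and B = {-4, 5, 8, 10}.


A + B = {a + b : a ∈ A, b ∈ B}.
Enumerate all |A|·|B| = 5·4 = 20 pairs (a, b) and collect distinct sums.
a = -8: -8+-4=-12, -8+5=-3, -8+8=0, -8+10=2
a = -3: -3+-4=-7, -3+5=2, -3+8=5, -3+10=7
a = -2: -2+-4=-6, -2+5=3, -2+8=6, -2+10=8
a = 2: 2+-4=-2, 2+5=7, 2+8=10, 2+10=12
a = 12: 12+-4=8, 12+5=17, 12+8=20, 12+10=22
Collecting distinct sums: A + B = {-12, -7, -6, -3, -2, 0, 2, 3, 5, 6, 7, 8, 10, 12, 17, 20, 22}
|A + B| = 17

A + B = {-12, -7, -6, -3, -2, 0, 2, 3, 5, 6, 7, 8, 10, 12, 17, 20, 22}


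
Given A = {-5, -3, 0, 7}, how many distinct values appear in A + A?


A + A = {a + a' : a, a' ∈ A}; |A| = 4.
General bounds: 2|A| - 1 ≤ |A + A| ≤ |A|(|A|+1)/2, i.e. 7 ≤ |A + A| ≤ 10.
Lower bound 2|A|-1 is attained iff A is an arithmetic progression.
Enumerate sums a + a' for a ≤ a' (symmetric, so this suffices):
a = -5: -5+-5=-10, -5+-3=-8, -5+0=-5, -5+7=2
a = -3: -3+-3=-6, -3+0=-3, -3+7=4
a = 0: 0+0=0, 0+7=7
a = 7: 7+7=14
Distinct sums: {-10, -8, -6, -5, -3, 0, 2, 4, 7, 14}
|A + A| = 10

|A + A| = 10


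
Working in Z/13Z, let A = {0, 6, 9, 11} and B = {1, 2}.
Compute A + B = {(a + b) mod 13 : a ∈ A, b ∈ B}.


Work in Z/13Z: reduce every sum a + b modulo 13.
Enumerate all 8 pairs:
a = 0: 0+1=1, 0+2=2
a = 6: 6+1=7, 6+2=8
a = 9: 9+1=10, 9+2=11
a = 11: 11+1=12, 11+2=0
Distinct residues collected: {0, 1, 2, 7, 8, 10, 11, 12}
|A + B| = 8 (out of 13 total residues).

A + B = {0, 1, 2, 7, 8, 10, 11, 12}


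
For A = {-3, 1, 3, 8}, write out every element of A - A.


A - A = {a - a' : a, a' ∈ A}.
Compute a - a' for each ordered pair (a, a'):
a = -3: -3--3=0, -3-1=-4, -3-3=-6, -3-8=-11
a = 1: 1--3=4, 1-1=0, 1-3=-2, 1-8=-7
a = 3: 3--3=6, 3-1=2, 3-3=0, 3-8=-5
a = 8: 8--3=11, 8-1=7, 8-3=5, 8-8=0
Collecting distinct values (and noting 0 appears from a-a):
A - A = {-11, -7, -6, -5, -4, -2, 0, 2, 4, 5, 6, 7, 11}
|A - A| = 13

A - A = {-11, -7, -6, -5, -4, -2, 0, 2, 4, 5, 6, 7, 11}


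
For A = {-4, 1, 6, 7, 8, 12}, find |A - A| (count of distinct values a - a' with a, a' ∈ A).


A - A = {a - a' : a, a' ∈ A}; |A| = 6.
Bounds: 2|A|-1 ≤ |A - A| ≤ |A|² - |A| + 1, i.e. 11 ≤ |A - A| ≤ 31.
Note: 0 ∈ A - A always (from a - a). The set is symmetric: if d ∈ A - A then -d ∈ A - A.
Enumerate nonzero differences d = a - a' with a > a' (then include -d):
Positive differences: {1, 2, 4, 5, 6, 7, 10, 11, 12, 16}
Full difference set: {0} ∪ (positive diffs) ∪ (negative diffs).
|A - A| = 1 + 2·10 = 21 (matches direct enumeration: 21).

|A - A| = 21


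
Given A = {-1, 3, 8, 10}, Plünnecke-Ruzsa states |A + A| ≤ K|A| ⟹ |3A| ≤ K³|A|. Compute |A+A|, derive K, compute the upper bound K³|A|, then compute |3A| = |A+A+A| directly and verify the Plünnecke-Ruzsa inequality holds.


|A| = 4.
Step 1: Compute A + A by enumerating all 16 pairs.
A + A = {-2, 2, 6, 7, 9, 11, 13, 16, 18, 20}, so |A + A| = 10.
Step 2: Doubling constant K = |A + A|/|A| = 10/4 = 10/4 ≈ 2.5000.
Step 3: Plünnecke-Ruzsa gives |3A| ≤ K³·|A| = (2.5000)³ · 4 ≈ 62.5000.
Step 4: Compute 3A = A + A + A directly by enumerating all triples (a,b,c) ∈ A³; |3A| = 19.
Step 5: Check 19 ≤ 62.5000? Yes ✓.

K = 10/4, Plünnecke-Ruzsa bound K³|A| ≈ 62.5000, |3A| = 19, inequality holds.


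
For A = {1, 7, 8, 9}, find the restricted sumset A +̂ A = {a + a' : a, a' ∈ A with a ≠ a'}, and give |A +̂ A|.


Restricted sumset: A +̂ A = {a + a' : a ∈ A, a' ∈ A, a ≠ a'}.
Equivalently, take A + A and drop any sum 2a that is achievable ONLY as a + a for a ∈ A (i.e. sums representable only with equal summands).
Enumerate pairs (a, a') with a < a' (symmetric, so each unordered pair gives one sum; this covers all a ≠ a'):
  1 + 7 = 8
  1 + 8 = 9
  1 + 9 = 10
  7 + 8 = 15
  7 + 9 = 16
  8 + 9 = 17
Collected distinct sums: {8, 9, 10, 15, 16, 17}
|A +̂ A| = 6
(Reference bound: |A +̂ A| ≥ 2|A| - 3 for |A| ≥ 2, with |A| = 4 giving ≥ 5.)

|A +̂ A| = 6


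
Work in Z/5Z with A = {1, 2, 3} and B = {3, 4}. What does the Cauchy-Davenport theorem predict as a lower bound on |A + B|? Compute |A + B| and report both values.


Cauchy-Davenport: |A + B| ≥ min(p, |A| + |B| - 1) for A, B nonempty in Z/pZ.
|A| = 3, |B| = 2, p = 5.
CD lower bound = min(5, 3 + 2 - 1) = min(5, 4) = 4.
Compute A + B mod 5 directly:
a = 1: 1+3=4, 1+4=0
a = 2: 2+3=0, 2+4=1
a = 3: 3+3=1, 3+4=2
A + B = {0, 1, 2, 4}, so |A + B| = 4.
Verify: 4 ≥ 4? Yes ✓.

CD lower bound = 4, actual |A + B| = 4.


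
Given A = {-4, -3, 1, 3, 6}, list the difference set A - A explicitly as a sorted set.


A - A = {a - a' : a, a' ∈ A}.
Compute a - a' for each ordered pair (a, a'):
a = -4: -4--4=0, -4--3=-1, -4-1=-5, -4-3=-7, -4-6=-10
a = -3: -3--4=1, -3--3=0, -3-1=-4, -3-3=-6, -3-6=-9
a = 1: 1--4=5, 1--3=4, 1-1=0, 1-3=-2, 1-6=-5
a = 3: 3--4=7, 3--3=6, 3-1=2, 3-3=0, 3-6=-3
a = 6: 6--4=10, 6--3=9, 6-1=5, 6-3=3, 6-6=0
Collecting distinct values (and noting 0 appears from a-a):
A - A = {-10, -9, -7, -6, -5, -4, -3, -2, -1, 0, 1, 2, 3, 4, 5, 6, 7, 9, 10}
|A - A| = 19

A - A = {-10, -9, -7, -6, -5, -4, -3, -2, -1, 0, 1, 2, 3, 4, 5, 6, 7, 9, 10}


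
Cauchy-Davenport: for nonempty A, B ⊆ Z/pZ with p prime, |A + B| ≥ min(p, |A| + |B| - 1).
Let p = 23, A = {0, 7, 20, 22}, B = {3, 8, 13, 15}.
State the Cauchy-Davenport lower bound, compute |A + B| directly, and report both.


Cauchy-Davenport: |A + B| ≥ min(p, |A| + |B| - 1) for A, B nonempty in Z/pZ.
|A| = 4, |B| = 4, p = 23.
CD lower bound = min(23, 4 + 4 - 1) = min(23, 7) = 7.
Compute A + B mod 23 directly:
a = 0: 0+3=3, 0+8=8, 0+13=13, 0+15=15
a = 7: 7+3=10, 7+8=15, 7+13=20, 7+15=22
a = 20: 20+3=0, 20+8=5, 20+13=10, 20+15=12
a = 22: 22+3=2, 22+8=7, 22+13=12, 22+15=14
A + B = {0, 2, 3, 5, 7, 8, 10, 12, 13, 14, 15, 20, 22}, so |A + B| = 13.
Verify: 13 ≥ 7? Yes ✓.

CD lower bound = 7, actual |A + B| = 13.


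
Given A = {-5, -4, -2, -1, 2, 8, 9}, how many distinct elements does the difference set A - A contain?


A - A = {a - a' : a, a' ∈ A}; |A| = 7.
Bounds: 2|A|-1 ≤ |A - A| ≤ |A|² - |A| + 1, i.e. 13 ≤ |A - A| ≤ 43.
Note: 0 ∈ A - A always (from a - a). The set is symmetric: if d ∈ A - A then -d ∈ A - A.
Enumerate nonzero differences d = a - a' with a > a' (then include -d):
Positive differences: {1, 2, 3, 4, 6, 7, 9, 10, 11, 12, 13, 14}
Full difference set: {0} ∪ (positive diffs) ∪ (negative diffs).
|A - A| = 1 + 2·12 = 25 (matches direct enumeration: 25).

|A - A| = 25


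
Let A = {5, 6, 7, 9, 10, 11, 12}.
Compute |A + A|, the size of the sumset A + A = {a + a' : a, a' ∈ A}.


A + A = {a + a' : a, a' ∈ A}; |A| = 7.
General bounds: 2|A| - 1 ≤ |A + A| ≤ |A|(|A|+1)/2, i.e. 13 ≤ |A + A| ≤ 28.
Lower bound 2|A|-1 is attained iff A is an arithmetic progression.
Enumerate sums a + a' for a ≤ a' (symmetric, so this suffices):
a = 5: 5+5=10, 5+6=11, 5+7=12, 5+9=14, 5+10=15, 5+11=16, 5+12=17
a = 6: 6+6=12, 6+7=13, 6+9=15, 6+10=16, 6+11=17, 6+12=18
a = 7: 7+7=14, 7+9=16, 7+10=17, 7+11=18, 7+12=19
a = 9: 9+9=18, 9+10=19, 9+11=20, 9+12=21
a = 10: 10+10=20, 10+11=21, 10+12=22
a = 11: 11+11=22, 11+12=23
a = 12: 12+12=24
Distinct sums: {10, 11, 12, 13, 14, 15, 16, 17, 18, 19, 20, 21, 22, 23, 24}
|A + A| = 15

|A + A| = 15


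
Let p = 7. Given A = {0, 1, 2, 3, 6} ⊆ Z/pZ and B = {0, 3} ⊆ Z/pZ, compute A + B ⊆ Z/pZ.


Work in Z/7Z: reduce every sum a + b modulo 7.
Enumerate all 10 pairs:
a = 0: 0+0=0, 0+3=3
a = 1: 1+0=1, 1+3=4
a = 2: 2+0=2, 2+3=5
a = 3: 3+0=3, 3+3=6
a = 6: 6+0=6, 6+3=2
Distinct residues collected: {0, 1, 2, 3, 4, 5, 6}
|A + B| = 7 (out of 7 total residues).

A + B = {0, 1, 2, 3, 4, 5, 6}


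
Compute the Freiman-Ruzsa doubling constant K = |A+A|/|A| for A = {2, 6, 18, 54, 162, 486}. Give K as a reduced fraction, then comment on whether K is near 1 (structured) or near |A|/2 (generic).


|A| = 6.
Compute A + A by enumerating all 36 pairs.
A + A = {4, 8, 12, 20, 24, 36, 56, 60, 72, 108, 164, 168, 180, 216, 324, 488, 492, 504, 540, 648, 972}, so |A + A| = 21.
K = |A + A| / |A| = 21/6 = 7/2 ≈ 3.5000.
Reference: AP of size 6 gives K = 11/6 ≈ 1.8333; a fully generic set of size 6 gives K ≈ 3.5000.

|A| = 6, |A + A| = 21, K = 21/6 = 7/2.


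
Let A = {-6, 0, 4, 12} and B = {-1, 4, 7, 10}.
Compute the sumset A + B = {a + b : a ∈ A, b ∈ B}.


A + B = {a + b : a ∈ A, b ∈ B}.
Enumerate all |A|·|B| = 4·4 = 16 pairs (a, b) and collect distinct sums.
a = -6: -6+-1=-7, -6+4=-2, -6+7=1, -6+10=4
a = 0: 0+-1=-1, 0+4=4, 0+7=7, 0+10=10
a = 4: 4+-1=3, 4+4=8, 4+7=11, 4+10=14
a = 12: 12+-1=11, 12+4=16, 12+7=19, 12+10=22
Collecting distinct sums: A + B = {-7, -2, -1, 1, 3, 4, 7, 8, 10, 11, 14, 16, 19, 22}
|A + B| = 14

A + B = {-7, -2, -1, 1, 3, 4, 7, 8, 10, 11, 14, 16, 19, 22}


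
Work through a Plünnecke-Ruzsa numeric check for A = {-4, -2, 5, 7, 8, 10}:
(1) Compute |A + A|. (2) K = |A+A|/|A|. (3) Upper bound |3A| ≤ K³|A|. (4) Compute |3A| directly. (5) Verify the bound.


|A| = 6.
Step 1: Compute A + A by enumerating all 36 pairs.
A + A = {-8, -6, -4, 1, 3, 4, 5, 6, 8, 10, 12, 13, 14, 15, 16, 17, 18, 20}, so |A + A| = 18.
Step 2: Doubling constant K = |A + A|/|A| = 18/6 = 18/6 ≈ 3.0000.
Step 3: Plünnecke-Ruzsa gives |3A| ≤ K³·|A| = (3.0000)³ · 6 ≈ 162.0000.
Step 4: Compute 3A = A + A + A directly by enumerating all triples (a,b,c) ∈ A³; |3A| = 34.
Step 5: Check 34 ≤ 162.0000? Yes ✓.

K = 18/6, Plünnecke-Ruzsa bound K³|A| ≈ 162.0000, |3A| = 34, inequality holds.


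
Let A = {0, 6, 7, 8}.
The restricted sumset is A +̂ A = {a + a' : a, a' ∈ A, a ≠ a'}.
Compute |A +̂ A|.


Restricted sumset: A +̂ A = {a + a' : a ∈ A, a' ∈ A, a ≠ a'}.
Equivalently, take A + A and drop any sum 2a that is achievable ONLY as a + a for a ∈ A (i.e. sums representable only with equal summands).
Enumerate pairs (a, a') with a < a' (symmetric, so each unordered pair gives one sum; this covers all a ≠ a'):
  0 + 6 = 6
  0 + 7 = 7
  0 + 8 = 8
  6 + 7 = 13
  6 + 8 = 14
  7 + 8 = 15
Collected distinct sums: {6, 7, 8, 13, 14, 15}
|A +̂ A| = 6
(Reference bound: |A +̂ A| ≥ 2|A| - 3 for |A| ≥ 2, with |A| = 4 giving ≥ 5.)

|A +̂ A| = 6


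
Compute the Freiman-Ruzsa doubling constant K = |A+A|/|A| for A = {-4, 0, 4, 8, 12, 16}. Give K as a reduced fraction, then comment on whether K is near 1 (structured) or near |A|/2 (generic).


|A| = 6.
Compute A + A by enumerating all 36 pairs.
A + A = {-8, -4, 0, 4, 8, 12, 16, 20, 24, 28, 32}, so |A + A| = 11.
K = |A + A| / |A| = 11/6 (already in lowest terms) ≈ 1.8333.
Reference: AP of size 6 gives K = 11/6 ≈ 1.8333; a fully generic set of size 6 gives K ≈ 3.5000.

|A| = 6, |A + A| = 11, K = 11/6.


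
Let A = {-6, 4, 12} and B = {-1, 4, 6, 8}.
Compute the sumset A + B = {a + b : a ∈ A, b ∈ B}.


A + B = {a + b : a ∈ A, b ∈ B}.
Enumerate all |A|·|B| = 3·4 = 12 pairs (a, b) and collect distinct sums.
a = -6: -6+-1=-7, -6+4=-2, -6+6=0, -6+8=2
a = 4: 4+-1=3, 4+4=8, 4+6=10, 4+8=12
a = 12: 12+-1=11, 12+4=16, 12+6=18, 12+8=20
Collecting distinct sums: A + B = {-7, -2, 0, 2, 3, 8, 10, 11, 12, 16, 18, 20}
|A + B| = 12

A + B = {-7, -2, 0, 2, 3, 8, 10, 11, 12, 16, 18, 20}


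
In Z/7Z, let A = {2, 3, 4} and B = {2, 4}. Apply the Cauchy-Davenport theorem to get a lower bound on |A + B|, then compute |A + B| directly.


Cauchy-Davenport: |A + B| ≥ min(p, |A| + |B| - 1) for A, B nonempty in Z/pZ.
|A| = 3, |B| = 2, p = 7.
CD lower bound = min(7, 3 + 2 - 1) = min(7, 4) = 4.
Compute A + B mod 7 directly:
a = 2: 2+2=4, 2+4=6
a = 3: 3+2=5, 3+4=0
a = 4: 4+2=6, 4+4=1
A + B = {0, 1, 4, 5, 6}, so |A + B| = 5.
Verify: 5 ≥ 4? Yes ✓.

CD lower bound = 4, actual |A + B| = 5.


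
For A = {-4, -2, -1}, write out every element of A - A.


A - A = {a - a' : a, a' ∈ A}.
Compute a - a' for each ordered pair (a, a'):
a = -4: -4--4=0, -4--2=-2, -4--1=-3
a = -2: -2--4=2, -2--2=0, -2--1=-1
a = -1: -1--4=3, -1--2=1, -1--1=0
Collecting distinct values (and noting 0 appears from a-a):
A - A = {-3, -2, -1, 0, 1, 2, 3}
|A - A| = 7

A - A = {-3, -2, -1, 0, 1, 2, 3}


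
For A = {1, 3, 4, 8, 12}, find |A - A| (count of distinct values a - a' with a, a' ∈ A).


A - A = {a - a' : a, a' ∈ A}; |A| = 5.
Bounds: 2|A|-1 ≤ |A - A| ≤ |A|² - |A| + 1, i.e. 9 ≤ |A - A| ≤ 21.
Note: 0 ∈ A - A always (from a - a). The set is symmetric: if d ∈ A - A then -d ∈ A - A.
Enumerate nonzero differences d = a - a' with a > a' (then include -d):
Positive differences: {1, 2, 3, 4, 5, 7, 8, 9, 11}
Full difference set: {0} ∪ (positive diffs) ∪ (negative diffs).
|A - A| = 1 + 2·9 = 19 (matches direct enumeration: 19).

|A - A| = 19


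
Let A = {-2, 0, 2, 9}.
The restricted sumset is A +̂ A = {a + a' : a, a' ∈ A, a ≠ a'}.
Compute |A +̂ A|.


Restricted sumset: A +̂ A = {a + a' : a ∈ A, a' ∈ A, a ≠ a'}.
Equivalently, take A + A and drop any sum 2a that is achievable ONLY as a + a for a ∈ A (i.e. sums representable only with equal summands).
Enumerate pairs (a, a') with a < a' (symmetric, so each unordered pair gives one sum; this covers all a ≠ a'):
  -2 + 0 = -2
  -2 + 2 = 0
  -2 + 9 = 7
  0 + 2 = 2
  0 + 9 = 9
  2 + 9 = 11
Collected distinct sums: {-2, 0, 2, 7, 9, 11}
|A +̂ A| = 6
(Reference bound: |A +̂ A| ≥ 2|A| - 3 for |A| ≥ 2, with |A| = 4 giving ≥ 5.)

|A +̂ A| = 6


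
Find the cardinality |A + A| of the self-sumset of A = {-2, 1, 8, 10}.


A + A = {a + a' : a, a' ∈ A}; |A| = 4.
General bounds: 2|A| - 1 ≤ |A + A| ≤ |A|(|A|+1)/2, i.e. 7 ≤ |A + A| ≤ 10.
Lower bound 2|A|-1 is attained iff A is an arithmetic progression.
Enumerate sums a + a' for a ≤ a' (symmetric, so this suffices):
a = -2: -2+-2=-4, -2+1=-1, -2+8=6, -2+10=8
a = 1: 1+1=2, 1+8=9, 1+10=11
a = 8: 8+8=16, 8+10=18
a = 10: 10+10=20
Distinct sums: {-4, -1, 2, 6, 8, 9, 11, 16, 18, 20}
|A + A| = 10

|A + A| = 10


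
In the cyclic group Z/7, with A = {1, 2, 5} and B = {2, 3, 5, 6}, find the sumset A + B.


Work in Z/7Z: reduce every sum a + b modulo 7.
Enumerate all 12 pairs:
a = 1: 1+2=3, 1+3=4, 1+5=6, 1+6=0
a = 2: 2+2=4, 2+3=5, 2+5=0, 2+6=1
a = 5: 5+2=0, 5+3=1, 5+5=3, 5+6=4
Distinct residues collected: {0, 1, 3, 4, 5, 6}
|A + B| = 6 (out of 7 total residues).

A + B = {0, 1, 3, 4, 5, 6}


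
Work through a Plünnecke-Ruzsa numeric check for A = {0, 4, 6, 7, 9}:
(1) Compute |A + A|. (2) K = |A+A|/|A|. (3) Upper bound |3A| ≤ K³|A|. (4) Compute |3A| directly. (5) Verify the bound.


|A| = 5.
Step 1: Compute A + A by enumerating all 25 pairs.
A + A = {0, 4, 6, 7, 8, 9, 10, 11, 12, 13, 14, 15, 16, 18}, so |A + A| = 14.
Step 2: Doubling constant K = |A + A|/|A| = 14/5 = 14/5 ≈ 2.8000.
Step 3: Plünnecke-Ruzsa gives |3A| ≤ K³·|A| = (2.8000)³ · 5 ≈ 109.7600.
Step 4: Compute 3A = A + A + A directly by enumerating all triples (a,b,c) ∈ A³; |3A| = 23.
Step 5: Check 23 ≤ 109.7600? Yes ✓.

K = 14/5, Plünnecke-Ruzsa bound K³|A| ≈ 109.7600, |3A| = 23, inequality holds.


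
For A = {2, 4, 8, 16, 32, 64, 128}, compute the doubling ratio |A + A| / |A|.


|A| = 7.
Compute A + A by enumerating all 49 pairs.
A + A = {4, 6, 8, 10, 12, 16, 18, 20, 24, 32, 34, 36, 40, 48, 64, 66, 68, 72, 80, 96, 128, 130, 132, 136, 144, 160, 192, 256}, so |A + A| = 28.
K = |A + A| / |A| = 28/7 = 4/1 ≈ 4.0000.
Reference: AP of size 7 gives K = 13/7 ≈ 1.8571; a fully generic set of size 7 gives K ≈ 4.0000.

|A| = 7, |A + A| = 28, K = 28/7 = 4/1.


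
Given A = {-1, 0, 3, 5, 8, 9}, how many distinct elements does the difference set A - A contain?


A - A = {a - a' : a, a' ∈ A}; |A| = 6.
Bounds: 2|A|-1 ≤ |A - A| ≤ |A|² - |A| + 1, i.e. 11 ≤ |A - A| ≤ 31.
Note: 0 ∈ A - A always (from a - a). The set is symmetric: if d ∈ A - A then -d ∈ A - A.
Enumerate nonzero differences d = a - a' with a > a' (then include -d):
Positive differences: {1, 2, 3, 4, 5, 6, 8, 9, 10}
Full difference set: {0} ∪ (positive diffs) ∪ (negative diffs).
|A - A| = 1 + 2·9 = 19 (matches direct enumeration: 19).

|A - A| = 19


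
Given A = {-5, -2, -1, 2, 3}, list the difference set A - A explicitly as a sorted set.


A - A = {a - a' : a, a' ∈ A}.
Compute a - a' for each ordered pair (a, a'):
a = -5: -5--5=0, -5--2=-3, -5--1=-4, -5-2=-7, -5-3=-8
a = -2: -2--5=3, -2--2=0, -2--1=-1, -2-2=-4, -2-3=-5
a = -1: -1--5=4, -1--2=1, -1--1=0, -1-2=-3, -1-3=-4
a = 2: 2--5=7, 2--2=4, 2--1=3, 2-2=0, 2-3=-1
a = 3: 3--5=8, 3--2=5, 3--1=4, 3-2=1, 3-3=0
Collecting distinct values (and noting 0 appears from a-a):
A - A = {-8, -7, -5, -4, -3, -1, 0, 1, 3, 4, 5, 7, 8}
|A - A| = 13

A - A = {-8, -7, -5, -4, -3, -1, 0, 1, 3, 4, 5, 7, 8}


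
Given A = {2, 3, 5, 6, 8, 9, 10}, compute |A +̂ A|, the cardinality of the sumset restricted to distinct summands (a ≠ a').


Restricted sumset: A +̂ A = {a + a' : a ∈ A, a' ∈ A, a ≠ a'}.
Equivalently, take A + A and drop any sum 2a that is achievable ONLY as a + a for a ∈ A (i.e. sums representable only with equal summands).
Enumerate pairs (a, a') with a < a' (symmetric, so each unordered pair gives one sum; this covers all a ≠ a'):
  2 + 3 = 5
  2 + 5 = 7
  2 + 6 = 8
  2 + 8 = 10
  2 + 9 = 11
  2 + 10 = 12
  3 + 5 = 8
  3 + 6 = 9
  3 + 8 = 11
  3 + 9 = 12
  3 + 10 = 13
  5 + 6 = 11
  5 + 8 = 13
  5 + 9 = 14
  5 + 10 = 15
  6 + 8 = 14
  6 + 9 = 15
  6 + 10 = 16
  8 + 9 = 17
  8 + 10 = 18
  9 + 10 = 19
Collected distinct sums: {5, 7, 8, 9, 10, 11, 12, 13, 14, 15, 16, 17, 18, 19}
|A +̂ A| = 14
(Reference bound: |A +̂ A| ≥ 2|A| - 3 for |A| ≥ 2, with |A| = 7 giving ≥ 11.)

|A +̂ A| = 14


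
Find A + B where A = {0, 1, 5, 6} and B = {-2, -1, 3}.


A + B = {a + b : a ∈ A, b ∈ B}.
Enumerate all |A|·|B| = 4·3 = 12 pairs (a, b) and collect distinct sums.
a = 0: 0+-2=-2, 0+-1=-1, 0+3=3
a = 1: 1+-2=-1, 1+-1=0, 1+3=4
a = 5: 5+-2=3, 5+-1=4, 5+3=8
a = 6: 6+-2=4, 6+-1=5, 6+3=9
Collecting distinct sums: A + B = {-2, -1, 0, 3, 4, 5, 8, 9}
|A + B| = 8

A + B = {-2, -1, 0, 3, 4, 5, 8, 9}


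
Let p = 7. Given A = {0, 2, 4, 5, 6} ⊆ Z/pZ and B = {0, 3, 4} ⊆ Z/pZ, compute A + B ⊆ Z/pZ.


Work in Z/7Z: reduce every sum a + b modulo 7.
Enumerate all 15 pairs:
a = 0: 0+0=0, 0+3=3, 0+4=4
a = 2: 2+0=2, 2+3=5, 2+4=6
a = 4: 4+0=4, 4+3=0, 4+4=1
a = 5: 5+0=5, 5+3=1, 5+4=2
a = 6: 6+0=6, 6+3=2, 6+4=3
Distinct residues collected: {0, 1, 2, 3, 4, 5, 6}
|A + B| = 7 (out of 7 total residues).

A + B = {0, 1, 2, 3, 4, 5, 6}


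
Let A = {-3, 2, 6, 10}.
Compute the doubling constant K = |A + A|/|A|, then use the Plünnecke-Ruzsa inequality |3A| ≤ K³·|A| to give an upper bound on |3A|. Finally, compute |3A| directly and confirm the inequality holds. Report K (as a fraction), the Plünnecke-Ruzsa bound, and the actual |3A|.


|A| = 4.
Step 1: Compute A + A by enumerating all 16 pairs.
A + A = {-6, -1, 3, 4, 7, 8, 12, 16, 20}, so |A + A| = 9.
Step 2: Doubling constant K = |A + A|/|A| = 9/4 = 9/4 ≈ 2.2500.
Step 3: Plünnecke-Ruzsa gives |3A| ≤ K³·|A| = (2.2500)³ · 4 ≈ 45.5625.
Step 4: Compute 3A = A + A + A directly by enumerating all triples (a,b,c) ∈ A³; |3A| = 16.
Step 5: Check 16 ≤ 45.5625? Yes ✓.

K = 9/4, Plünnecke-Ruzsa bound K³|A| ≈ 45.5625, |3A| = 16, inequality holds.


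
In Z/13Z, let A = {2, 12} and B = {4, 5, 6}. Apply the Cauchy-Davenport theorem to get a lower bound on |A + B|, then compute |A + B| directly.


Cauchy-Davenport: |A + B| ≥ min(p, |A| + |B| - 1) for A, B nonempty in Z/pZ.
|A| = 2, |B| = 3, p = 13.
CD lower bound = min(13, 2 + 3 - 1) = min(13, 4) = 4.
Compute A + B mod 13 directly:
a = 2: 2+4=6, 2+5=7, 2+6=8
a = 12: 12+4=3, 12+5=4, 12+6=5
A + B = {3, 4, 5, 6, 7, 8}, so |A + B| = 6.
Verify: 6 ≥ 4? Yes ✓.

CD lower bound = 4, actual |A + B| = 6.


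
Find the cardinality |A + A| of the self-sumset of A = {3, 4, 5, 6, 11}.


A + A = {a + a' : a, a' ∈ A}; |A| = 5.
General bounds: 2|A| - 1 ≤ |A + A| ≤ |A|(|A|+1)/2, i.e. 9 ≤ |A + A| ≤ 15.
Lower bound 2|A|-1 is attained iff A is an arithmetic progression.
Enumerate sums a + a' for a ≤ a' (symmetric, so this suffices):
a = 3: 3+3=6, 3+4=7, 3+5=8, 3+6=9, 3+11=14
a = 4: 4+4=8, 4+5=9, 4+6=10, 4+11=15
a = 5: 5+5=10, 5+6=11, 5+11=16
a = 6: 6+6=12, 6+11=17
a = 11: 11+11=22
Distinct sums: {6, 7, 8, 9, 10, 11, 12, 14, 15, 16, 17, 22}
|A + A| = 12

|A + A| = 12


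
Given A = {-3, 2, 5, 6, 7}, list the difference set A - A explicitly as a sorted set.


A - A = {a - a' : a, a' ∈ A}.
Compute a - a' for each ordered pair (a, a'):
a = -3: -3--3=0, -3-2=-5, -3-5=-8, -3-6=-9, -3-7=-10
a = 2: 2--3=5, 2-2=0, 2-5=-3, 2-6=-4, 2-7=-5
a = 5: 5--3=8, 5-2=3, 5-5=0, 5-6=-1, 5-7=-2
a = 6: 6--3=9, 6-2=4, 6-5=1, 6-6=0, 6-7=-1
a = 7: 7--3=10, 7-2=5, 7-5=2, 7-6=1, 7-7=0
Collecting distinct values (and noting 0 appears from a-a):
A - A = {-10, -9, -8, -5, -4, -3, -2, -1, 0, 1, 2, 3, 4, 5, 8, 9, 10}
|A - A| = 17

A - A = {-10, -9, -8, -5, -4, -3, -2, -1, 0, 1, 2, 3, 4, 5, 8, 9, 10}


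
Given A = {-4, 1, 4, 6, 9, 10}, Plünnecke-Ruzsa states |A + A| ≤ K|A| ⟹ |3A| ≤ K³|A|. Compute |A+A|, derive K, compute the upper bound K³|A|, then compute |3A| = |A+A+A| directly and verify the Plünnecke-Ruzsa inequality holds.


|A| = 6.
Step 1: Compute A + A by enumerating all 36 pairs.
A + A = {-8, -3, 0, 2, 5, 6, 7, 8, 10, 11, 12, 13, 14, 15, 16, 18, 19, 20}, so |A + A| = 18.
Step 2: Doubling constant K = |A + A|/|A| = 18/6 = 18/6 ≈ 3.0000.
Step 3: Plünnecke-Ruzsa gives |3A| ≤ K³·|A| = (3.0000)³ · 6 ≈ 162.0000.
Step 4: Compute 3A = A + A + A directly by enumerating all triples (a,b,c) ∈ A³; |3A| = 33.
Step 5: Check 33 ≤ 162.0000? Yes ✓.

K = 18/6, Plünnecke-Ruzsa bound K³|A| ≈ 162.0000, |3A| = 33, inequality holds.


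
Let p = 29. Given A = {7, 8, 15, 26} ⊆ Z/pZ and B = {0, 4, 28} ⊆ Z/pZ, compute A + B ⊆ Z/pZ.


Work in Z/29Z: reduce every sum a + b modulo 29.
Enumerate all 12 pairs:
a = 7: 7+0=7, 7+4=11, 7+28=6
a = 8: 8+0=8, 8+4=12, 8+28=7
a = 15: 15+0=15, 15+4=19, 15+28=14
a = 26: 26+0=26, 26+4=1, 26+28=25
Distinct residues collected: {1, 6, 7, 8, 11, 12, 14, 15, 19, 25, 26}
|A + B| = 11 (out of 29 total residues).

A + B = {1, 6, 7, 8, 11, 12, 14, 15, 19, 25, 26}


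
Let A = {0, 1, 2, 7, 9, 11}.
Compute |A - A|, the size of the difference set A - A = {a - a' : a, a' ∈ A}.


A - A = {a - a' : a, a' ∈ A}; |A| = 6.
Bounds: 2|A|-1 ≤ |A - A| ≤ |A|² - |A| + 1, i.e. 11 ≤ |A - A| ≤ 31.
Note: 0 ∈ A - A always (from a - a). The set is symmetric: if d ∈ A - A then -d ∈ A - A.
Enumerate nonzero differences d = a - a' with a > a' (then include -d):
Positive differences: {1, 2, 4, 5, 6, 7, 8, 9, 10, 11}
Full difference set: {0} ∪ (positive diffs) ∪ (negative diffs).
|A - A| = 1 + 2·10 = 21 (matches direct enumeration: 21).

|A - A| = 21


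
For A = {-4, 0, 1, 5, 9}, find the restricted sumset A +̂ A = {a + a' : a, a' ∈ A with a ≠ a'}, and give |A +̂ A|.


Restricted sumset: A +̂ A = {a + a' : a ∈ A, a' ∈ A, a ≠ a'}.
Equivalently, take A + A and drop any sum 2a that is achievable ONLY as a + a for a ∈ A (i.e. sums representable only with equal summands).
Enumerate pairs (a, a') with a < a' (symmetric, so each unordered pair gives one sum; this covers all a ≠ a'):
  -4 + 0 = -4
  -4 + 1 = -3
  -4 + 5 = 1
  -4 + 9 = 5
  0 + 1 = 1
  0 + 5 = 5
  0 + 9 = 9
  1 + 5 = 6
  1 + 9 = 10
  5 + 9 = 14
Collected distinct sums: {-4, -3, 1, 5, 6, 9, 10, 14}
|A +̂ A| = 8
(Reference bound: |A +̂ A| ≥ 2|A| - 3 for |A| ≥ 2, with |A| = 5 giving ≥ 7.)

|A +̂ A| = 8
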